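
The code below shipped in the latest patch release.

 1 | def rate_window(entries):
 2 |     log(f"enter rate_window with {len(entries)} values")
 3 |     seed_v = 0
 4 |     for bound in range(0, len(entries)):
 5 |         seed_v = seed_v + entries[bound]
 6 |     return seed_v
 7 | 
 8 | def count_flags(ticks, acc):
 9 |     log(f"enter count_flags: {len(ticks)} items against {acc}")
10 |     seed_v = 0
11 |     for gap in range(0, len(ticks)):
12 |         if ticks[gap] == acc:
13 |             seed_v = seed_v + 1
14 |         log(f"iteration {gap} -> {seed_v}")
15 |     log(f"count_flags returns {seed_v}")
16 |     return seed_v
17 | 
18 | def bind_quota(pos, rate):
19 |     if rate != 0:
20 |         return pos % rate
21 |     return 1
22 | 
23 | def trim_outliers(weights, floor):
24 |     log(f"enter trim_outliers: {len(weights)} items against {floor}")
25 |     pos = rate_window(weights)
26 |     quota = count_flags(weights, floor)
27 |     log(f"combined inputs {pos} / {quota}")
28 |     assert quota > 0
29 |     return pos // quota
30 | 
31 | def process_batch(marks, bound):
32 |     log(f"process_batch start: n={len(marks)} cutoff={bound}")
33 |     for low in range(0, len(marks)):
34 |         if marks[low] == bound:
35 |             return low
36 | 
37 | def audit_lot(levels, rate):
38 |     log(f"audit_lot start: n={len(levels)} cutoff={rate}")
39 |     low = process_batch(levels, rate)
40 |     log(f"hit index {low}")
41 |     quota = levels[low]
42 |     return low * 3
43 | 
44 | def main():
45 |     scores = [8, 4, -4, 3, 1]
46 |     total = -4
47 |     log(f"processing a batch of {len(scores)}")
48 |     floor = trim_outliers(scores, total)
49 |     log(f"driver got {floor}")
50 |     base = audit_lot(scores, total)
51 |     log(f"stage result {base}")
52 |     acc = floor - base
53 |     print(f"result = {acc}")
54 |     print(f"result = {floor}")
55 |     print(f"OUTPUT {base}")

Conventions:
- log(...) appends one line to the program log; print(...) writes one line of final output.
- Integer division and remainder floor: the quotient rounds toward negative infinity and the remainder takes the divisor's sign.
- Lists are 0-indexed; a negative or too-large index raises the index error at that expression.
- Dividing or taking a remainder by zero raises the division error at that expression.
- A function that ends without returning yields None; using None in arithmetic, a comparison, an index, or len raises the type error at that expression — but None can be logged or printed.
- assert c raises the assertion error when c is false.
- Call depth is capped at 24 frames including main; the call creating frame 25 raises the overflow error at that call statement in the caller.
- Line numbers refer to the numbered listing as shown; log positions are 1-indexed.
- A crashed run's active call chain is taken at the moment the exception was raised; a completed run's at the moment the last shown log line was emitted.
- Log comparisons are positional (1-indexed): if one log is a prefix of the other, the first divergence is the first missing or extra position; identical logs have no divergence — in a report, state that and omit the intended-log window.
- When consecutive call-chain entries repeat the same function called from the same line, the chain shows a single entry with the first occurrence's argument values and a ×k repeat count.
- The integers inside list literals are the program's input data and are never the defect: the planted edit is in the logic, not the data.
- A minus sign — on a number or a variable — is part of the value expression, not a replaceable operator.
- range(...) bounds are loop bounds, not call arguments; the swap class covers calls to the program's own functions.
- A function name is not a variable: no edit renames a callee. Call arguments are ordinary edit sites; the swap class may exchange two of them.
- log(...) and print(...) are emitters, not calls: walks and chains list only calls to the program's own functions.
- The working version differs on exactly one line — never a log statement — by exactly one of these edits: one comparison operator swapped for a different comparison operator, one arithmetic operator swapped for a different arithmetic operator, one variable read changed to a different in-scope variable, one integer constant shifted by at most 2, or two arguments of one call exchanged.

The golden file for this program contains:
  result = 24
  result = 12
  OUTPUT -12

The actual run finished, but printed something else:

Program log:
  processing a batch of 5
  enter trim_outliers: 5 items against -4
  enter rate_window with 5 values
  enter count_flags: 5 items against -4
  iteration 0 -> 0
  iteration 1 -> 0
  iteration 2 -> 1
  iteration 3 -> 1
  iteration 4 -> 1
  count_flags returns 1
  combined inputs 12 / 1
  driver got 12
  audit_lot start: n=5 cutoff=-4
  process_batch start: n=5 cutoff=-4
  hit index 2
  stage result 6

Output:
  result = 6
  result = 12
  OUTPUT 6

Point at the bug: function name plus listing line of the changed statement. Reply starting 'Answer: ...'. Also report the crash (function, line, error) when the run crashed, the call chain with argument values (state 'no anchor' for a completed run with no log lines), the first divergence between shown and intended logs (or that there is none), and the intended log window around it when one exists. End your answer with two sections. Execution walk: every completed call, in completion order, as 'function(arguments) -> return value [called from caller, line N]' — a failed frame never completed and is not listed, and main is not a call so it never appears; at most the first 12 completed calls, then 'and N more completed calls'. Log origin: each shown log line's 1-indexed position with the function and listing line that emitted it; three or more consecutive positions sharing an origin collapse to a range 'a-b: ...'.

Answer: the defect is in audit_lot at line 42.
Core observation: At log position 16 the runs split — shown 'stage result 6', but the working version logs 'stage result -12'.
Call chain: main.
First divergence: position 16 — the shown line 'stage result 6' should read 'stage result -12'.
Intended log window:
  14: process_batch start: n=5 cutoff=-4
  15: hit index 2
  16: stage result -12
Execution walk:
  rate_window([8, 4, -4, 3, 1]) -> 12  [called from trim_outliers, line 25]
  count_flags([8, 4, -4, 3, 1], -4) -> 1  [called from trim_outliers, line 26]
  trim_outliers([8, 4, -4, 3, 1], -4) -> 12  [called from main, line 48]
  process_batch([8, 4, -4, 3, 1], -4) -> 2  [called from audit_lot, line 39]
  audit_lot([8, 4, -4, 3, 1], -4) -> 6  [called from main, line 50]
Log origin:
  1: logged in main at line 47
  2: logged in trim_outliers at line 24
  3: logged in rate_window at line 2
  4: logged in count_flags at line 9
  5-9: logged in count_flags at line 14
  10: logged in count_flags at line 15
  11: logged in trim_outliers at line 27
  12: logged in main at line 49
  13: logged in audit_lot at line 38
  14: logged in process_batch at line 32
  15: logged in audit_lot at line 40
  16: logged in main at line 51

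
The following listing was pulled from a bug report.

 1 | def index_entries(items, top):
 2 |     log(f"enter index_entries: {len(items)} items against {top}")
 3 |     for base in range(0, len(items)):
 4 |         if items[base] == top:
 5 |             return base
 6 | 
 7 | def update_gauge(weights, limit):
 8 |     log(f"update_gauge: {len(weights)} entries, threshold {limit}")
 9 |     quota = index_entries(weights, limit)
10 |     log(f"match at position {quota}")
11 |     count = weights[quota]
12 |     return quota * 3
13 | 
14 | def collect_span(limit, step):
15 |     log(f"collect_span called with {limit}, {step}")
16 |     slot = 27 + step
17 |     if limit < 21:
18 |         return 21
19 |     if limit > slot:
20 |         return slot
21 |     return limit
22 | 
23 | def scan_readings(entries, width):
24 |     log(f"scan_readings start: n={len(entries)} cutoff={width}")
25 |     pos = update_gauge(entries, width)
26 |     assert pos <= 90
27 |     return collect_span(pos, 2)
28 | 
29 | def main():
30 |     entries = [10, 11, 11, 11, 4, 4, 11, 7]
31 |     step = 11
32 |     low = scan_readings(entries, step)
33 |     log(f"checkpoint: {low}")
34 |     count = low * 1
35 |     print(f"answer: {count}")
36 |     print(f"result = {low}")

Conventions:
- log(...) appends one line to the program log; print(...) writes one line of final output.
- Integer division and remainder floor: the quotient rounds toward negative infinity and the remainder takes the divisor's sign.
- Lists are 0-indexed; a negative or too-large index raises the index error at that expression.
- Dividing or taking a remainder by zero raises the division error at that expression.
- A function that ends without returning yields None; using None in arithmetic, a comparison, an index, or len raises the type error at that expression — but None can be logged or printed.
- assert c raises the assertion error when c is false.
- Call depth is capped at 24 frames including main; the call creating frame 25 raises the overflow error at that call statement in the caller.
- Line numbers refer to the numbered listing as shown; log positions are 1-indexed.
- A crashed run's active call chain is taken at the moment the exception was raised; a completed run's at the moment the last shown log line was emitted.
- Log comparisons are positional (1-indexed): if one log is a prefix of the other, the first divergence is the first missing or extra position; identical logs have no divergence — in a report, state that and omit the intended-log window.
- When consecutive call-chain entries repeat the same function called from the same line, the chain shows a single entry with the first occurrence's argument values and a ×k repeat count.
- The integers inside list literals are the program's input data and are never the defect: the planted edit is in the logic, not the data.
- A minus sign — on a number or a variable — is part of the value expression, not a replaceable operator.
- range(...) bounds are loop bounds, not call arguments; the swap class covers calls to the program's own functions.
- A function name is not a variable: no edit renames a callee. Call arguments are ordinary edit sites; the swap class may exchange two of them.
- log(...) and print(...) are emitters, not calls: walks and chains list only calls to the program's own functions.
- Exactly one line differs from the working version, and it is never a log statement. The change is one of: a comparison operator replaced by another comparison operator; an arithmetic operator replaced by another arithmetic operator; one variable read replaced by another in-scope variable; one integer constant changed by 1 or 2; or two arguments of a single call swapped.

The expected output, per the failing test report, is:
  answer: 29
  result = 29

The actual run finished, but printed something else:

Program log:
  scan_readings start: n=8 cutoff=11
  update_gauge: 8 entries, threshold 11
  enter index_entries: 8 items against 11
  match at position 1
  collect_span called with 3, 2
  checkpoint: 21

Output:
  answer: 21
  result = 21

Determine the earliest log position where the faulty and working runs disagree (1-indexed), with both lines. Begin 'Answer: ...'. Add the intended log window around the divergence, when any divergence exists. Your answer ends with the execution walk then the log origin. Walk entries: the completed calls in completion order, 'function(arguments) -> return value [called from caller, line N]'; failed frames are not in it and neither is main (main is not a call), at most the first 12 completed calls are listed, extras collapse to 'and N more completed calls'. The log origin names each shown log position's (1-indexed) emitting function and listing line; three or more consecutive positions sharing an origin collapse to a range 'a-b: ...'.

Answer: at position 5 the run shows 'collect_span called with 3, 2' where the working version logs 'collect_span called with 33, 2'.
Intended log window:
  3: enter index_entries: 8 items against 11
  4: match at position 1
  5: collect_span called with 33, 2
  6: checkpoint: 29
Execution walk:
  index_entries([10, 11, 11, 11, 4, 4, 11, 7], 11) -> 1  [called from update_gauge, line 9]
  update_gauge([10, 11, 11, 11, 4, 4, 11, 7], 11) -> 3  [called from scan_readings, line 25]
  collect_span(3, 2) -> 21  [called from scan_readings, line 27]
  scan_readings([10, 11, 11, 11, 4, 4, 11, 7], 11) -> 21  [called from main, line 32]
Log origins:
  1: emitted by scan_readings (line 24)
  2: emitted by update_gauge (line 8)
  3: emitted by index_entries (line 2)
  4: emitted by update_gauge (line 10)
  5: emitted by collect_span (line 15)
  6: emitted by main (line 33)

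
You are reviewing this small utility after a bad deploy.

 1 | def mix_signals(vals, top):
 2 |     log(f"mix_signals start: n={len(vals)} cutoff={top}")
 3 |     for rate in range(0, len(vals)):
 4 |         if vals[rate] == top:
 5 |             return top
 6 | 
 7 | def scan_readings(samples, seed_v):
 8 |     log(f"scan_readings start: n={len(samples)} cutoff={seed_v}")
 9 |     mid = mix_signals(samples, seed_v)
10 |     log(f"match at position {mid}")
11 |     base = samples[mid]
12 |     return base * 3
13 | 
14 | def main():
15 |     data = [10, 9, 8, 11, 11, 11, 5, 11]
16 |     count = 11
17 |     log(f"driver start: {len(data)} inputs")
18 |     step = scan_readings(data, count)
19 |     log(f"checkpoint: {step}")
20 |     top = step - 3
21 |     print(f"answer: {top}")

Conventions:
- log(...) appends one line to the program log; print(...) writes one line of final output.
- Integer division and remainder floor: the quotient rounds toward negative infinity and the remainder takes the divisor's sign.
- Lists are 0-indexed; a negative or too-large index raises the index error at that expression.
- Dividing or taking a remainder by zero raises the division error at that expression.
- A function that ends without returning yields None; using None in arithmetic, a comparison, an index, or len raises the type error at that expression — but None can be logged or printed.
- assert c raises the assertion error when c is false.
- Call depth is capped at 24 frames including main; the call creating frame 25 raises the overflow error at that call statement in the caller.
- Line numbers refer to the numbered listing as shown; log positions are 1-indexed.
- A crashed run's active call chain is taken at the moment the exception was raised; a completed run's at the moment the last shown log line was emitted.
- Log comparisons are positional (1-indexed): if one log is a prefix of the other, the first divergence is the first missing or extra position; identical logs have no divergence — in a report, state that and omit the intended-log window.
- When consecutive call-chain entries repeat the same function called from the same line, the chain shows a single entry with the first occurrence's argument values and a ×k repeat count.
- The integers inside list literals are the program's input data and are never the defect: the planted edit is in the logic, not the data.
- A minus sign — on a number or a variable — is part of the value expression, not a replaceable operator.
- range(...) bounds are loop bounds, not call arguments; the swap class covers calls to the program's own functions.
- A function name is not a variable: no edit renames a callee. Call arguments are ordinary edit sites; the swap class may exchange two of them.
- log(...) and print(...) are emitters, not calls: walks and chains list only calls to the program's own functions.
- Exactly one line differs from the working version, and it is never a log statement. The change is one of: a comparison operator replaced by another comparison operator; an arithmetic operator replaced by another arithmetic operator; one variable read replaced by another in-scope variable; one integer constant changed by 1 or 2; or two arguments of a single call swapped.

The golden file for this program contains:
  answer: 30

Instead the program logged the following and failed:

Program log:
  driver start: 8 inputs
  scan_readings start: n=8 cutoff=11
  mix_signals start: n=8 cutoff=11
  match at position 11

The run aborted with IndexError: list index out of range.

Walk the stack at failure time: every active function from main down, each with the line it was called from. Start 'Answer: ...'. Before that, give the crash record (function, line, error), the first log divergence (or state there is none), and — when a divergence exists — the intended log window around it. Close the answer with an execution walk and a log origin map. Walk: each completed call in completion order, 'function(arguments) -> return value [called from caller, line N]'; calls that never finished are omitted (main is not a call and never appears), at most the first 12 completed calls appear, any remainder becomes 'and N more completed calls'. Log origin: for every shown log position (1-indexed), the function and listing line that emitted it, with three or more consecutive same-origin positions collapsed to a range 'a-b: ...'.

Answer: main -> scan_readings (called at line 18).
Key fact: Log line 4 is where behavior first shows: 'match at position 11' appears instead of 'match at position 3'.
Crash: scan_readings, line 11, IndexError.
First divergence: at position 4 the run shows 'match at position 11' where the working version logs 'match at position 3'.
Intended log window:
  2: scan_readings start: n=8 cutoff=11
  3: mix_signals start: n=8 cutoff=11
  4: match at position 3
  5: checkpoint: 33
Execution walk:
  mix_signals([10, 9, 8, 11, 11, 11, 5, 11], 11) -> 11  [called from scan_readings, line 9]
Log origin:
  1: emitted by main (line 17)
  2: emitted by scan_readings (line 8)
  3: emitted by mix_signals (line 2)
  4: emitted by scan_readings (line 10)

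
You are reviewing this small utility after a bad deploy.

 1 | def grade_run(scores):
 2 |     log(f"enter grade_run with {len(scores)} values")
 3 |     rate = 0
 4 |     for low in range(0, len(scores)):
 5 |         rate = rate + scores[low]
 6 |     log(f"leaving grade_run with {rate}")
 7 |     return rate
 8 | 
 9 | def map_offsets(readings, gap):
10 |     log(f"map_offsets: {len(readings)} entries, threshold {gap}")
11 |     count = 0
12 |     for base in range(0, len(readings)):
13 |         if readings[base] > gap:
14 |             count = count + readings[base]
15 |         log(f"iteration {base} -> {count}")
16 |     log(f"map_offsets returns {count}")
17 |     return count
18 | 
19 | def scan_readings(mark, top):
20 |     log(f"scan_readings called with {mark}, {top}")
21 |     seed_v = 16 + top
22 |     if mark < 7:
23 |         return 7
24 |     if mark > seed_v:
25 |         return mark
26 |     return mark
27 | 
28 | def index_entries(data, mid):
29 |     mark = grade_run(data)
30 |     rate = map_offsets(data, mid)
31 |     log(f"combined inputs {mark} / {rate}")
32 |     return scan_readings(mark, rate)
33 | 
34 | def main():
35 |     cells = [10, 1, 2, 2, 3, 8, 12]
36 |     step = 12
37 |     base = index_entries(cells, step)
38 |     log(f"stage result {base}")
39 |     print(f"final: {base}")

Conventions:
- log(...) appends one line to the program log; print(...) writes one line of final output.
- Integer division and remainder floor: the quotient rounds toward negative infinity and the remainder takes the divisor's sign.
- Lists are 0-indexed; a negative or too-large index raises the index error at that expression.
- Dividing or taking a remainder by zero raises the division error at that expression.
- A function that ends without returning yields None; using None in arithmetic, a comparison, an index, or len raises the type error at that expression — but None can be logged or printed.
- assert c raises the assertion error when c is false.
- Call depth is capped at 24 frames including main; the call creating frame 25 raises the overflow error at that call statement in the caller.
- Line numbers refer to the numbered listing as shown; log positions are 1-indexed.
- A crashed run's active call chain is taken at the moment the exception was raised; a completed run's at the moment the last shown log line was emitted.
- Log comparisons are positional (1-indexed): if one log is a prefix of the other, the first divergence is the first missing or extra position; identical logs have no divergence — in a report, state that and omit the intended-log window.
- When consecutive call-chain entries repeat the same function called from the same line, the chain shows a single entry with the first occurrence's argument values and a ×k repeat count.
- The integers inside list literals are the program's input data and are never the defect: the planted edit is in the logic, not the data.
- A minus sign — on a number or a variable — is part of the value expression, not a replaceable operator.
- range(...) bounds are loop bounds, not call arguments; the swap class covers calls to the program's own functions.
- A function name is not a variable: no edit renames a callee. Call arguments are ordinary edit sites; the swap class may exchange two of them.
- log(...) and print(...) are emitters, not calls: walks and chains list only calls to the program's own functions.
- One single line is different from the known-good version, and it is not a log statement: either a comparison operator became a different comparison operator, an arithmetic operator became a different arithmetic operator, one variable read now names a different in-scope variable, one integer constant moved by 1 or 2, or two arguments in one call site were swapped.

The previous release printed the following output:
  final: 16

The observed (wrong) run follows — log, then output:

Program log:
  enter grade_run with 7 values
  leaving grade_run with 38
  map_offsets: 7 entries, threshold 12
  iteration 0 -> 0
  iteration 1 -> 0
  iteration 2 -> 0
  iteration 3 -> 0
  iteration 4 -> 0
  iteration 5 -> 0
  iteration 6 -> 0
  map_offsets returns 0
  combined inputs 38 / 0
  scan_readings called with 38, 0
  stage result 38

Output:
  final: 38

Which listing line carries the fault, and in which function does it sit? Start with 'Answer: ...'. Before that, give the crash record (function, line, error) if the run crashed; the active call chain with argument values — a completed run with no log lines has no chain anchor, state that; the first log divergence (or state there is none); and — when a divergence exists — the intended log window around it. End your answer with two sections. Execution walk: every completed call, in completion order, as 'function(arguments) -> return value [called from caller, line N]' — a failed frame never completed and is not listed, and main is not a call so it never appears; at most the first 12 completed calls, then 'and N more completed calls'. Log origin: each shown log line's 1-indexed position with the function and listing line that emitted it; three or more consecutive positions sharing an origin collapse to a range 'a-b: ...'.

Answer: the defect is in scan_readings at line 25.
The tell: At log position 14 the runs split — shown 'stage result 38', but the working version logs 'stage result 16'.
Call chain: main.
First divergence: position 14 — shown 'stage result 38', intended 'stage result 16'.
Intended log window:
  12: combined inputs 38 / 0
  13: scan_readings called with 38, 0
  14: stage result 16
Execution walk:
  grade_run([10, 1, 2, 2, 3, 8, 12]) -> 38  [called from index_entries, line 29]
  map_offsets([10, 1, 2, 2, 3, 8, 12], 12) -> 0  [called from index_entries, line 30]
  scan_readings(38, 0) -> 38  [called from index_entries, line 32]
  index_entries([10, 1, 2, 2, 3, 8, 12], 12) -> 38  [called from main, line 37]
Log origin:
  1: logged in grade_run at line 2
  2: logged in grade_run at line 6
  3: logged in map_offsets at line 10
  4-10: logged in map_offsets at line 15
  11: logged in map_offsets at line 16
  12: logged in index_entries at line 31
  13: logged in scan_readings at line 20
  14: logged in main at line 38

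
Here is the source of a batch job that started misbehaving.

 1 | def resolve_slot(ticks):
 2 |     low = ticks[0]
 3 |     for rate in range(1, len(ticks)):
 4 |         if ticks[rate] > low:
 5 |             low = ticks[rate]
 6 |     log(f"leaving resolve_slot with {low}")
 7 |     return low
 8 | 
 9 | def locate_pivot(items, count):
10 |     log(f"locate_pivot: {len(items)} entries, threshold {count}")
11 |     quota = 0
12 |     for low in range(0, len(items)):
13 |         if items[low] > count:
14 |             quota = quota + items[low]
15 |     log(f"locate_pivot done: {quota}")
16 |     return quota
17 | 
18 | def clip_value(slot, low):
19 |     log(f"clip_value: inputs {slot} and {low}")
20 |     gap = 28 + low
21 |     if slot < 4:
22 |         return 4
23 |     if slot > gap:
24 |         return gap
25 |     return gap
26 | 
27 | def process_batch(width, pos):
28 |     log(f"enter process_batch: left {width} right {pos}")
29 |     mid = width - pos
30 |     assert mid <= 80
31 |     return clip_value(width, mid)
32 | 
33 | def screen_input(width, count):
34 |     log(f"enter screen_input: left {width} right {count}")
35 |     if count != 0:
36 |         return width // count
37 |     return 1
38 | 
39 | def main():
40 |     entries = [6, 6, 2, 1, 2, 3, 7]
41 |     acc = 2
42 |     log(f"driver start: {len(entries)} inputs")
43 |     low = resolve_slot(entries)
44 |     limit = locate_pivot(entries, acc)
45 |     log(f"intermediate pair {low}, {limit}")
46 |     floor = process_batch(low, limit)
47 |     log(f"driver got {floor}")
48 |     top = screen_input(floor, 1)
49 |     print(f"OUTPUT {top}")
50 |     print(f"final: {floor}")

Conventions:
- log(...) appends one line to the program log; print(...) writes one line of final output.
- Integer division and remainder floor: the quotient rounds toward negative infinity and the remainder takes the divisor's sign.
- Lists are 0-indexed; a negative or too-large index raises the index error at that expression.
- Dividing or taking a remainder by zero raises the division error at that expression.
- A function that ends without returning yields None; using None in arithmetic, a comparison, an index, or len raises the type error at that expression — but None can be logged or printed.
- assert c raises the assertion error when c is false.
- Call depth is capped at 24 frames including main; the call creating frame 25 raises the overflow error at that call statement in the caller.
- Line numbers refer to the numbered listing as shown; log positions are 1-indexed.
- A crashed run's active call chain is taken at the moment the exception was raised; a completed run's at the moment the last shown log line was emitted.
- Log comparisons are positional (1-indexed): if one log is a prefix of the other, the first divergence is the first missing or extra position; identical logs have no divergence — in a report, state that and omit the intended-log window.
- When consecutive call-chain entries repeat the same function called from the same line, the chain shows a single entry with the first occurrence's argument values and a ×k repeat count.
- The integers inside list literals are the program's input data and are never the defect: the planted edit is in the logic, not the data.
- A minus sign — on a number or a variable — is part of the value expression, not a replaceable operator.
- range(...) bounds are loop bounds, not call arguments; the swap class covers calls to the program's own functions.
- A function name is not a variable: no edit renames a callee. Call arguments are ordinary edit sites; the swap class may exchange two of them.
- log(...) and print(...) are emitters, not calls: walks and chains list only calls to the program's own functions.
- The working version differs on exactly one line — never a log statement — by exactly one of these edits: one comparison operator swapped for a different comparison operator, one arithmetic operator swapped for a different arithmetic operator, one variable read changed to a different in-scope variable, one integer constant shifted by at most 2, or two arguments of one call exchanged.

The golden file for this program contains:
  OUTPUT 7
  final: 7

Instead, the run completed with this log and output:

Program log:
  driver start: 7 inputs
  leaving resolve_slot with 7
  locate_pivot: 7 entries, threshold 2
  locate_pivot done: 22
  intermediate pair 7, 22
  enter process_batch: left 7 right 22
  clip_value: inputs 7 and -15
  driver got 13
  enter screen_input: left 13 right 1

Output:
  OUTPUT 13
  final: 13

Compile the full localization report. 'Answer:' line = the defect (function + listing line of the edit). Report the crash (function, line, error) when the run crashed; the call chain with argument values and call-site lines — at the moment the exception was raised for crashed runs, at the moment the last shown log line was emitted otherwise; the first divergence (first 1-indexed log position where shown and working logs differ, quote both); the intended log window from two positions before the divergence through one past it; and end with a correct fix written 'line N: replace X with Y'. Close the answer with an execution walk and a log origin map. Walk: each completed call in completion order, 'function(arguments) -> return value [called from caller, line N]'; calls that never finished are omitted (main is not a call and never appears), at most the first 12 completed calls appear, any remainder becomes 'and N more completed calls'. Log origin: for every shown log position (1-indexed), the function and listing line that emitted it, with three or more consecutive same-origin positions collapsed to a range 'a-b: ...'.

Answer: the defect is in clip_value at line 25.
Core observation: The earliest visible damage is log position 8 — 'driver got 13' rather than the intended 'driver got 7'.
Call chain: main -> screen_input(13, 1) (called at line 48).
First divergence: position 8 — the shown line 'driver got 13' should read 'driver got 7'.
Intended log window:
  6: enter process_batch: left 7 right 22
  7: clip_value: inputs 7 and -15
  8: driver got 7
  9: enter screen_input: left 7 right 1
Execution walk:
  resolve_slot([6, 6, 2, 1, 2, 3, 7]) -> 7  [called from main, line 43]
  locate_pivot([6, 6, 2, 1, 2, 3, 7], 2) -> 22  [called from main, line 44]
  clip_value(7, -15) -> 13  [called from process_batch, line 31]
  process_batch(7, 22) -> 13  [called from main, line 46]
  screen_input(13, 1) -> 13  [called from main, line 48]
Log line origins:
  1 — main, line 42
  2 — resolve_slot, line 6
  3 — locate_pivot, line 10
  4 — locate_pivot, line 15
  5 — main, line 45
  6 — process_batch, line 28
  7 — clip_value, line 19
  8 — main, line 47
  9 — screen_input, line 34
A correct fix: line 25: replace `gap` with `slot`.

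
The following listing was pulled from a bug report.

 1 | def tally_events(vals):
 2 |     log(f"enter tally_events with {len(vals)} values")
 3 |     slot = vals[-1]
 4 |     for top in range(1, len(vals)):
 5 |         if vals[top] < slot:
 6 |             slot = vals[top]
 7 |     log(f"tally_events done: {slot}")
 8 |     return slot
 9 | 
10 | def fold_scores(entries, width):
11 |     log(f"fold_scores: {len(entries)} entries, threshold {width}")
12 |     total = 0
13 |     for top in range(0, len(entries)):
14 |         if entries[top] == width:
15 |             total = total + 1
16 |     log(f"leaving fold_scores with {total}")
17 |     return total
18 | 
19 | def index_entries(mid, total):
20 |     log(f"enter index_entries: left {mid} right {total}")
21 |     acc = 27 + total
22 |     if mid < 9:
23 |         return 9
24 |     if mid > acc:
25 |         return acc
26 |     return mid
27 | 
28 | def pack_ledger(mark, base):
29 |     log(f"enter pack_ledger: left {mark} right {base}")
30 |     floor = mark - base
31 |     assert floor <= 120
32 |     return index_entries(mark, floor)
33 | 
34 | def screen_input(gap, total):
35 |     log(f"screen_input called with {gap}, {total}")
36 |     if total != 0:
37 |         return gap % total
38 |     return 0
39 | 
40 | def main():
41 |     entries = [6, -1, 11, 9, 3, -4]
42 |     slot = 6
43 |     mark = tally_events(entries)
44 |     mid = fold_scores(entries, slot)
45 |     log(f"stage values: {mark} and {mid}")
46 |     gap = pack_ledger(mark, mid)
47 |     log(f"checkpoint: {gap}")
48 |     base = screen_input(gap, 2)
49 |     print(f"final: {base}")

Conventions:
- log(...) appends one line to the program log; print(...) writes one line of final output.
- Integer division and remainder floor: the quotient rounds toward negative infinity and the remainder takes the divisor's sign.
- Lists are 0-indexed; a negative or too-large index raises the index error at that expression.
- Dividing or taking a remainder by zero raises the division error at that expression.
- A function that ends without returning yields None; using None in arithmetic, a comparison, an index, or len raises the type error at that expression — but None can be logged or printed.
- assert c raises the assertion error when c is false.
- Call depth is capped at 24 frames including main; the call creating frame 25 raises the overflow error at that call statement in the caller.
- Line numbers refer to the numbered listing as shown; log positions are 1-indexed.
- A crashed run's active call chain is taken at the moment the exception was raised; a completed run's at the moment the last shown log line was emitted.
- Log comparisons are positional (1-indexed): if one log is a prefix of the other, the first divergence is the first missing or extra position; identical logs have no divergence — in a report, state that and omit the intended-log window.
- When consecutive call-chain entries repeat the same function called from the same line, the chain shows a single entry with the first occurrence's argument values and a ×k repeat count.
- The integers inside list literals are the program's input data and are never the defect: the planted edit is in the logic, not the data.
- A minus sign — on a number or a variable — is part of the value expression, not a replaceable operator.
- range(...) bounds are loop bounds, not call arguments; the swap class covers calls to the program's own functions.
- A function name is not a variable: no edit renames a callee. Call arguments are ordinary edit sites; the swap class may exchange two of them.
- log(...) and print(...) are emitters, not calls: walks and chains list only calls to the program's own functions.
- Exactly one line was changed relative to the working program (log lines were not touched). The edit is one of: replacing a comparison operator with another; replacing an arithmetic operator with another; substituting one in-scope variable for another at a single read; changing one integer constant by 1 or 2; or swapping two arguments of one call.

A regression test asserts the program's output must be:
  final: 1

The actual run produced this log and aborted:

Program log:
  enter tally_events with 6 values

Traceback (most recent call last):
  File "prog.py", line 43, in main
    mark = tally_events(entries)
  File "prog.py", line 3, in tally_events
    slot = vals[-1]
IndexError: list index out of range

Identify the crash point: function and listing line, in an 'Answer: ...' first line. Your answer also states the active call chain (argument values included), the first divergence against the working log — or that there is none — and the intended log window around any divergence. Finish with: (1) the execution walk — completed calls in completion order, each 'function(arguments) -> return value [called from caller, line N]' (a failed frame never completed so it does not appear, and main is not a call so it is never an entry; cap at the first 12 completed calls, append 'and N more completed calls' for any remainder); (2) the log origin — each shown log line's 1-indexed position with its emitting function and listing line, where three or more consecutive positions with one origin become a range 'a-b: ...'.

Answer: the error was raised in tally_events, line 3.
Key observation: After 1 matching log line the faulty run goes silent, while the working version continues with 'tally_events done: -4'.
Call chain: main -> tally_events([6, -1, 11, 9, 3, -4]) (called at line 43).
First divergence: position 2 — after 1 matching line the faulty run goes silent; intended next line 'tally_events done: -4'.
Intended log window:
  1: enter tally_events with 6 values
  2: tally_events done: -4
  3: fold_scores: 6 entries, threshold 6
Execution walk:
  (no call completed)
Log origins:
  1: emitted by tally_events (line 2)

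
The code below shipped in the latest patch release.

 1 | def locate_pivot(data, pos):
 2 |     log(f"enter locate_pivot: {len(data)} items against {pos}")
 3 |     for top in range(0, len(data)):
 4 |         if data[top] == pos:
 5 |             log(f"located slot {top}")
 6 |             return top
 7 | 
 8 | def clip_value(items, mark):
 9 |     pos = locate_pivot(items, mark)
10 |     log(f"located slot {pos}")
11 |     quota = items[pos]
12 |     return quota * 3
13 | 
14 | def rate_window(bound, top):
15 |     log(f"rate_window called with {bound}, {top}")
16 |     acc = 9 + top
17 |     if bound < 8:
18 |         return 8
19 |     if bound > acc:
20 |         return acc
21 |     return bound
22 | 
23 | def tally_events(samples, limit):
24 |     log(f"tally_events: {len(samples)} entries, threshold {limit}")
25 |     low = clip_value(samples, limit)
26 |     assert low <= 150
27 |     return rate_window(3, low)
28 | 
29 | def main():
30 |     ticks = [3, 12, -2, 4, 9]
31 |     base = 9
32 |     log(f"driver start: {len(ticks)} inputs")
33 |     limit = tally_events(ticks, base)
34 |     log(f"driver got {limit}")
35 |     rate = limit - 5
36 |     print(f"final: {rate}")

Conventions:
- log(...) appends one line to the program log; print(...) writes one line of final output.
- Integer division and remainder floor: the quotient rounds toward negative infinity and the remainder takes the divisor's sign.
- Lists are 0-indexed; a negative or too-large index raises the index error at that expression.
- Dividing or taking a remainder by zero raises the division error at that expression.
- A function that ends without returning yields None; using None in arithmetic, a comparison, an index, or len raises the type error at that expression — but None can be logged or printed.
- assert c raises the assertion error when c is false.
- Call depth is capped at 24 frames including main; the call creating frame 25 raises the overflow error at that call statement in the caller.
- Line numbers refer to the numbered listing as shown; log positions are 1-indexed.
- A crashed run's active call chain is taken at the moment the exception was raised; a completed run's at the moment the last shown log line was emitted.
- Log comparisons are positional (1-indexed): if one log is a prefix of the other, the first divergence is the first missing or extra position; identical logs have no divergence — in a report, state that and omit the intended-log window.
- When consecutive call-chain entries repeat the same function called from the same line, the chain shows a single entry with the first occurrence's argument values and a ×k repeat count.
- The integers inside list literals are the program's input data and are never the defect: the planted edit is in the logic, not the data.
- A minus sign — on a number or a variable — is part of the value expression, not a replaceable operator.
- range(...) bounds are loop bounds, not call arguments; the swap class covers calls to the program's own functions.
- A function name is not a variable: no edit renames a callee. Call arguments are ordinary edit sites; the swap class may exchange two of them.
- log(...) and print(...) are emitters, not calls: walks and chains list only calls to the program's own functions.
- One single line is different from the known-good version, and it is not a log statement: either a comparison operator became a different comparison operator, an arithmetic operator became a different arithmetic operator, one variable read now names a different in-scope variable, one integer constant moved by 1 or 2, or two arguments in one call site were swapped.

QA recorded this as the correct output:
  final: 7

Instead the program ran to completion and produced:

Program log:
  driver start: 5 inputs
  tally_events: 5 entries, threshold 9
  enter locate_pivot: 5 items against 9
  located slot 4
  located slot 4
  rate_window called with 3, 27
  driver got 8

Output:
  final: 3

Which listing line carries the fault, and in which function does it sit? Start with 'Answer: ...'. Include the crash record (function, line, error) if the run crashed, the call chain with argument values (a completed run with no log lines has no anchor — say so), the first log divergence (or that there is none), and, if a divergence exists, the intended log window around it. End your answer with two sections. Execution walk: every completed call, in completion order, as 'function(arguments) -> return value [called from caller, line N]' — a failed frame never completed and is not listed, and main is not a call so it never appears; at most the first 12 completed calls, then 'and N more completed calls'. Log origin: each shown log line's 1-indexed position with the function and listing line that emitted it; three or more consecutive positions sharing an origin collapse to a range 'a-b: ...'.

Answer: the defect is in tally_events at line 27.
The tell: At log position 6 the runs split — shown 'rate_window called with 3, 27', but the working version logs 'rate_window called with 27, 3'.
Call chain: main.
First divergence: position 6; shown 'rate_window called with 3, 27' vs intended 'rate_window called with 27, 3'.
Intended log window:
  4: located slot 4
  5: located slot 4
  6: rate_window called with 27, 3
  7: driver got 12
Execution walk:
  locate_pivot([3, 12, -2, 4, 9], 9) -> 4  [called from clip_value, line 9]
  clip_value([3, 12, -2, 4, 9], 9) -> 27  [called from tally_events, line 25]
  rate_window(3, 27) -> 8  [called from tally_events, line 27]
  tally_events([3, 12, -2, 4, 9], 9) -> 8  [called from main, line 33]
Log origin:
  1: logged in main at line 32
  2: logged in tally_events at line 24
  3: logged in locate_pivot at line 2
  4: logged in locate_pivot at line 5
  5: logged in clip_value at line 10
  6: logged in rate_window at line 15
  7: logged in main at line 34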